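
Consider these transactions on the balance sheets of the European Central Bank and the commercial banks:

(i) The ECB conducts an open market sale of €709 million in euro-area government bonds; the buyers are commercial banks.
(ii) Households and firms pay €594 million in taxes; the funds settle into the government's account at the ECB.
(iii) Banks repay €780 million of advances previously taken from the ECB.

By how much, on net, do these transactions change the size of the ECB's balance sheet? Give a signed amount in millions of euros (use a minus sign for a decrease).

ECB balance sheet:
  Assets:      Securities −€709M, Loans to banks −€780M
  Liabilities: Bank reserves −€2083M, Government deposits +€594M
Commercial banking system:
  Assets:      Reserves at CB −€2083M, Securities +€709M
  Liabilities: Checkable deposits −€594M, Borrowings from CB −€780M
Change in total ECB assets = -€1489 million.

-€1489 million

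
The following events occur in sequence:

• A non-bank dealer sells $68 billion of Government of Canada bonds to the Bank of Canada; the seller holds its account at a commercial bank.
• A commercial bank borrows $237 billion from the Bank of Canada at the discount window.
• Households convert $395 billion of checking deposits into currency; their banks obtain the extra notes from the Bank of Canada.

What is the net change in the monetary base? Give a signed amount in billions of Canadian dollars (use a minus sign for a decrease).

Asset purchase (from non-banks) $68 billion: Bank of Canada balance sheet expands → +$68B.
Discount-window loan $237 billion: Bank of Canada balance sheet expands → +$237B.
Currency withdrawal $395 billion: just a shift between currency and reserves — both are base money → 0.
Net: 68 + 237 + 0 = +$305 billion.

+$305 billion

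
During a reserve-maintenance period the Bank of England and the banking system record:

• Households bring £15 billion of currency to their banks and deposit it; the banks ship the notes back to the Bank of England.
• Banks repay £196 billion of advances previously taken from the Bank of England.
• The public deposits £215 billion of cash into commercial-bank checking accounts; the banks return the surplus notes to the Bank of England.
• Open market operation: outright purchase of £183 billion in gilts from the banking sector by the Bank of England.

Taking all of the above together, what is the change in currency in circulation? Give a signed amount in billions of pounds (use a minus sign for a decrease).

-£230 billion

Bank of England balance sheet:
  Assets:      Securities +£183B, Loans to banks −£196B
  Liabilities: Bank reserves +£217B, Currency in circulation −£230B
So the change in currency in circulation is -£230 billion.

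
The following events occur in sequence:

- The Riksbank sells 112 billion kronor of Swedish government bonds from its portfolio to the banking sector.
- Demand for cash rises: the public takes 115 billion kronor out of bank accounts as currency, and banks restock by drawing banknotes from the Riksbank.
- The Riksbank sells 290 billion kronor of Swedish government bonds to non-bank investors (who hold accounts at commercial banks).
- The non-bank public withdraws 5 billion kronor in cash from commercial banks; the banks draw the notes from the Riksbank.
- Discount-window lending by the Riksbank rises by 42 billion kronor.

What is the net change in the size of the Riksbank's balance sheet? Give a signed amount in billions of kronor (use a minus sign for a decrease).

-360 billion

OMO sale (to banks) 112 billion kronor: a Riksbank asset is shed → −112B.
Currency withdrawal 115 billion kronor: only the composition of liabilities changes → 0.
Asset sale (to non-banks) 290 billion kronor: a Riksbank asset is shed → −290B.
Currency withdrawal 5 billion kronor: only the composition of liabilities changes → 0.
Discount-window loan 42 billion kronor: a Riksbank asset is acquired → +42B.
Net: −112 + 0 − 290 + 0 + 42 = -360 billion.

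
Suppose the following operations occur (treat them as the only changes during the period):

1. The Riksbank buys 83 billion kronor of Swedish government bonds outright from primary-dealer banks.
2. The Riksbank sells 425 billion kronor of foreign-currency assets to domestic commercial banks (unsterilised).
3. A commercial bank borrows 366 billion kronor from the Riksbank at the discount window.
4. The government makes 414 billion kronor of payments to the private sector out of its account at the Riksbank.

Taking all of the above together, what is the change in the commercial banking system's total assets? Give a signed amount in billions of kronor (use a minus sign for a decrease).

OMO purchase (from banks) 83 billion kronor: just an asset swap on bank balance sheets → 0.
FX sale 425 billion kronor: just an asset swap on bank balance sheets → 0.
Discount-window loan 366 billion kronor: bank balance sheets expand → +366B.
Government spending 414 billion kronor: bank balance sheets expand → +414B.
Net: 0 + 0 + 366 + 414 = +780 billion.

+780 billion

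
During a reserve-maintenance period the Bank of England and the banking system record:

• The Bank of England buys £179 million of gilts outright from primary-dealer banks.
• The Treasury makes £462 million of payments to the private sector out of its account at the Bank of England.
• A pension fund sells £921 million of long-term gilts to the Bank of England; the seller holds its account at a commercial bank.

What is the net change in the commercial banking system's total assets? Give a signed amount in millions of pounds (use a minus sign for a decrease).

+£1383 million

Bank of England balance sheet:
  Assets:      Securities +£1100M
  Liabilities: Bank reserves +£1562M, Government deposits −£462M
Commercial banking system:
  Assets:      Reserves at CB +£1562M, Securities −£179M
  Liabilities: Checkable deposits +£1383M
Change in total bank assets = +£1383 million.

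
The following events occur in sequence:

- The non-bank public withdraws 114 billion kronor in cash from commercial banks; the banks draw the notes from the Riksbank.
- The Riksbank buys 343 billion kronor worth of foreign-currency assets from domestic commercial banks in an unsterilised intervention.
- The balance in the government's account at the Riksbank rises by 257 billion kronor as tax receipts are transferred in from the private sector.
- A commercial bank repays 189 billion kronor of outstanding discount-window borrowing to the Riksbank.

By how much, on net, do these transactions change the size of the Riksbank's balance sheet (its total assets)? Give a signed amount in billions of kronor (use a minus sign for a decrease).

+154 billion

Currency withdrawal 114 billion kronor: only the composition of liabilities changes → 0.
FX purchase 343 billion kronor: a Riksbank asset is acquired → +343B.
Government account inflow 257 billion kronor: only the composition of liabilities changes → 0.
Discount-window repayment 189 billion kronor: a Riksbank asset is shed → −189B.
Net: 0 + 343 + 0 − 189 = +154 billion.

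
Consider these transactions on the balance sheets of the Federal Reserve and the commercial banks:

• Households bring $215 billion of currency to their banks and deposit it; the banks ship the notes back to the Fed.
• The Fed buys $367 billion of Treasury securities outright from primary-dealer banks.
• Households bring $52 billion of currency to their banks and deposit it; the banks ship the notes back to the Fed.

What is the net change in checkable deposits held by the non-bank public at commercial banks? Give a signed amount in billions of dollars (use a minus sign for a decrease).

+$267 billion

Fed balance sheet:
  Assets:      Securities +$367B
  Liabilities: Bank reserves +$634B, Currency in circulation −$267B
Commercial banking system:
  Assets:      Reserves at CB +$634B, Securities −$367B
  Liabilities: Checkable deposits +$267B
So the change in checkable deposits held by the non-bank public at commercial banks is +$267 billion.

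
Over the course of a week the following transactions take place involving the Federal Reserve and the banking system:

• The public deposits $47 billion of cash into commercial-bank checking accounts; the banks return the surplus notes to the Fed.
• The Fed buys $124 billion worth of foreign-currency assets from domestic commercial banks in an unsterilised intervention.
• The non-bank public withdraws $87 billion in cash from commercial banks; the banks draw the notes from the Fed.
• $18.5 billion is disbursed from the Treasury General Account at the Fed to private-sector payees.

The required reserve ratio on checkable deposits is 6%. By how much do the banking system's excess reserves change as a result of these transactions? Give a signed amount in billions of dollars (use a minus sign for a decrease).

Currency deposit $47 billion: reserves +$47B, deposits +$47B.
FX purchase $124 billion: reserves +$124B, deposits 0.
Currency withdrawal $87 billion: reserves −$87B, deposits −$87B.
Government spending $18.5 billion: reserves +$18.5B, deposits +$18.5B.
Totals: Δreserves = +$102.5B, Δdeposits = −$21.5B.
Δrequired reserves = 6% × −$21.5B = −$1.29B.
Δexcess reserves = Δreserves − Δrequired = +$102.5B − (−$1.29B) = +$103.79 billion.

+$103.79 billion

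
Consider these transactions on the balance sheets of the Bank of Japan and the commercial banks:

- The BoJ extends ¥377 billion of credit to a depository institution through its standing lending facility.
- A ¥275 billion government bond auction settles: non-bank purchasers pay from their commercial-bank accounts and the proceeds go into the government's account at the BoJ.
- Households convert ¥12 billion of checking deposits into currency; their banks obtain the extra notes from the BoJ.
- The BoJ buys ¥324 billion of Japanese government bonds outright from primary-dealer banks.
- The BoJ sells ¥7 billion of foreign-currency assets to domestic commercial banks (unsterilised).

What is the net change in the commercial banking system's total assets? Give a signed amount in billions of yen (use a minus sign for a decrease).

BoJ balance sheet:
  Assets:      Securities +¥324B, Loans to banks +¥377B, Foreign assets −¥7B
  Liabilities: Bank reserves +¥407B, Currency in circulation +¥12B, Government deposits +¥275B
Commercial banking system:
  Assets:      Reserves at CB +¥407B, Securities −¥324B, Foreign assets +¥7B
  Liabilities: Checkable deposits −¥287B, Borrowings from CB +¥377B
Change in total bank assets = +¥90 billion.

+¥90 billion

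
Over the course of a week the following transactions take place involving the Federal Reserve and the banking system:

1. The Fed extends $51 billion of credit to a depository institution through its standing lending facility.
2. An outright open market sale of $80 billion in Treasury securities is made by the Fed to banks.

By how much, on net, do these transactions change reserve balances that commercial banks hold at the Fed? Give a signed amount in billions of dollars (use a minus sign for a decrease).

Discount-window loan $51 billion: the loan is credited to the bank's reserve account → +$51B.
OMO sale (to banks) $80 billion: the buying banks pay out of their reserve balances → −$80B.
Net: 51 − 80 = -$29 billion.

-$29 billion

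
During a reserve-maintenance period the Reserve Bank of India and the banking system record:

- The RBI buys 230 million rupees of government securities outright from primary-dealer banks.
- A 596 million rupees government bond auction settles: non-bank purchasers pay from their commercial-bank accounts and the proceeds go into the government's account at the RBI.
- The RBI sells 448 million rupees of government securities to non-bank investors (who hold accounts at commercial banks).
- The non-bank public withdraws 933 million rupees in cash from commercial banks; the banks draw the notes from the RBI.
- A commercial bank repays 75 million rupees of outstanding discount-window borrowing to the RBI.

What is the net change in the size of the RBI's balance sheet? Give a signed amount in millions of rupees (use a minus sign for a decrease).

-293 million

RBI balance sheet:
  Assets:      Securities −218M, Loans to banks −75M
  Liabilities: Bank reserves −1822M, Currency in circulation +933M, Government deposits +596M
Commercial banking system:
  Assets:      Reserves at CB −1822M, Securities −230M
  Liabilities: Checkable deposits −1977M, Borrowings from CB −75M
Change in total RBI assets = -293 million.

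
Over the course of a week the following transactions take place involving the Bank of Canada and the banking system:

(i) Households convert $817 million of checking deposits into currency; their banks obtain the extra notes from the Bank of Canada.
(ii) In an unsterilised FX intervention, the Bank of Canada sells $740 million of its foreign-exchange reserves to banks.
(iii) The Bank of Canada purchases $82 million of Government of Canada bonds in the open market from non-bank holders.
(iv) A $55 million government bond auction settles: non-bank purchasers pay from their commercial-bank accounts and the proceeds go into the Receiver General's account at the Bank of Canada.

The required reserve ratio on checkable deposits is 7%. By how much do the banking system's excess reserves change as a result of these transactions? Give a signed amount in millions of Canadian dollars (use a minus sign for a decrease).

Currency withdrawal $817 million: reserves −$817M, deposits −$817M.
FX sale $740 million: reserves −$740M, deposits 0.
Asset purchase (from non-banks) $82 million: reserves +$82M, deposits +$82M.
Government account inflow $55 million: reserves −$55M, deposits −$55M.
Totals: Δreserves = −$1530M, Δdeposits = −$790M.
Δrequired reserves = 7% × −$790M = −$55.3M.
Δexcess reserves = Δreserves − Δrequired = −$1530M − (−$55.3M) = -$1474.7 million.

-$1474.7 million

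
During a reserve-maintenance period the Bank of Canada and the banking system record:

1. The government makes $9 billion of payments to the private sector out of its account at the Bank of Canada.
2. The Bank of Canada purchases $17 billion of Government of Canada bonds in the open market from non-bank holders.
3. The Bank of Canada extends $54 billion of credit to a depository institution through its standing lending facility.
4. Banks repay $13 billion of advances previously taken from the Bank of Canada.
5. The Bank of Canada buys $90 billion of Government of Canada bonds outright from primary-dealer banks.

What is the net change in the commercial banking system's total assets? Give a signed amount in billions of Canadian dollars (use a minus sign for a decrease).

+$67 billion

Government spending $9 billion: bank balance sheets expand → +$9B.
Asset purchase (from non-banks) $17 billion: bank balance sheets expand → +$17B.
Discount-window loan $54 billion: bank balance sheets expand → +$54B.
Discount-window repayment $13 billion: bank balance sheets shrink → −$13B.
OMO purchase (from banks) $90 billion: just an asset swap on bank balance sheets → 0.
Net: 9 + 17 + 54 − 13 + 0 = +$67 billion.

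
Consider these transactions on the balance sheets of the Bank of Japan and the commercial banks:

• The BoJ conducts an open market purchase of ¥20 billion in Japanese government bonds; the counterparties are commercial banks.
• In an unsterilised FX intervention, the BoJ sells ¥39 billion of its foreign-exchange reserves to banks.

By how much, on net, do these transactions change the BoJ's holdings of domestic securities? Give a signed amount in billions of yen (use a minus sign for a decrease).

OMO purchase (from banks) ¥20 billion: securities added to the BoJ's portfolio → +¥20B.
FX sale ¥39 billion: the BoJ's securities portfolio is untouched → 0.
Net: 20 + 0 = +¥20 billion.

+¥20 billion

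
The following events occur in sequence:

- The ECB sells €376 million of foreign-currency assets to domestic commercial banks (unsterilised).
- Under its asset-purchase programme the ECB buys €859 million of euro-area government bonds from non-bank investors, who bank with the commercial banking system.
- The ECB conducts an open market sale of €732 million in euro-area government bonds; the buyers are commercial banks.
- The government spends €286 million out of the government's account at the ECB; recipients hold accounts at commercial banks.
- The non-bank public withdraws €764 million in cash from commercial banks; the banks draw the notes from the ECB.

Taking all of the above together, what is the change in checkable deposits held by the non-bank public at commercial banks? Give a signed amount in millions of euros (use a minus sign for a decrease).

+€381 million

ECB balance sheet:
  Assets:      Securities +€127M, Foreign assets −€376M
  Liabilities: Bank reserves −€727M, Currency in circulation +€764M, Government deposits −€286M
Commercial banking system:
  Assets:      Reserves at CB −€727M, Securities +€732M, Foreign assets +€376M
  Liabilities: Checkable deposits +€381M
So the change in checkable deposits held by the non-bank public at commercial banks is +€381 million.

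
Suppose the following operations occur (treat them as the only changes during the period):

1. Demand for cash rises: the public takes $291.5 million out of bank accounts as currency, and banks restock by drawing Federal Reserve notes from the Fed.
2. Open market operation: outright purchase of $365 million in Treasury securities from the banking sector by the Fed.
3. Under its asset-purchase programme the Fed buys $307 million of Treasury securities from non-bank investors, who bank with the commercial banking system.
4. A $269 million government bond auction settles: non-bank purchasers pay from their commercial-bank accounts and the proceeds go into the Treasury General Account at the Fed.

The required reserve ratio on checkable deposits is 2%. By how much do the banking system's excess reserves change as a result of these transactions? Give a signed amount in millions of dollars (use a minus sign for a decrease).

+$116.57 million

Currency withdrawal $291.5 million: reserves −$291.5M, deposits −$291.5M.
OMO purchase (from banks) $365 million: reserves +$365M, deposits 0.
Asset purchase (from non-banks) $307 million: reserves +$307M, deposits +$307M.
Government account inflow $269 million: reserves −$269M, deposits −$269M.
Totals: Δreserves = +$111.5M, Δdeposits = −$253.5M.
Δrequired reserves = 2% × −$253.5M = −$5.07M.
Δexcess reserves = Δreserves − Δrequired = +$111.5M − (−$5.07M) = +$116.57 million.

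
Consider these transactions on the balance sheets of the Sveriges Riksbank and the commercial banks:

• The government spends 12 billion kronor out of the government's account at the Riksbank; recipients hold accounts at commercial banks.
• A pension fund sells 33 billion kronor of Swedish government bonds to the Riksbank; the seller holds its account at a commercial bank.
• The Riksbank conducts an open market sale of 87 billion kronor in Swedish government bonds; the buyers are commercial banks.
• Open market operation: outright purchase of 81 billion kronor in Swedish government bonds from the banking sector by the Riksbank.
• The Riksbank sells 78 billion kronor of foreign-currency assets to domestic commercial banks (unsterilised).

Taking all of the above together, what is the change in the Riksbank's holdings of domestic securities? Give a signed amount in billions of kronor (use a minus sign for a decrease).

+27 billion

Government spending 12 billion kronor: the Riksbank's securities portfolio is untouched → 0.
Asset purchase (from non-banks) 33 billion kronor: securities added to the Riksbank's portfolio → +33B.
OMO sale (to banks) 87 billion kronor: securities removed from the Riksbank's portfolio → −87B.
OMO purchase (from banks) 81 billion kronor: securities added to the Riksbank's portfolio → +81B.
FX sale 78 billion kronor: the Riksbank's securities portfolio is untouched → 0.
Net: 0 + 33 − 87 + 81 + 0 = +27 billion.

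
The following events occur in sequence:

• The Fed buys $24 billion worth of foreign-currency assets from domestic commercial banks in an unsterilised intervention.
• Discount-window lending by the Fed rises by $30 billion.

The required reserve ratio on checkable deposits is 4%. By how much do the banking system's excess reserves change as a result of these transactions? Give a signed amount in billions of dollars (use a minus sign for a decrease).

+$54 billion

FX purchase $24 billion: reserves +$24B, deposits 0.
Discount-window loan $30 billion: reserves +$30B, deposits 0.
Totals: Δreserves = +$54B, Δdeposits = 0.
Δrequired reserves = 4% × 0 = 0.
Δexcess reserves = Δreserves − Δrequired = +$54B − (0) = +$54 billion.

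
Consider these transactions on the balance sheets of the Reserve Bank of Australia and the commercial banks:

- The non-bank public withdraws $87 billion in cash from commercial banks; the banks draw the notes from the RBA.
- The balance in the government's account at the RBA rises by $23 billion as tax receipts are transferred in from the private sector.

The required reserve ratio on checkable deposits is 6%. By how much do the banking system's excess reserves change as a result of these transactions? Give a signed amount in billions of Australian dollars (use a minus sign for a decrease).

-$103.4 billion

Currency withdrawal $87 billion: reserves −$87B, deposits −$87B.
Government account inflow $23 billion: reserves −$23B, deposits −$23B.
Totals: Δreserves = −$110B, Δdeposits = −$110B.
Δrequired reserves = 6% × −$110B = −$6.6B.
Δexcess reserves = Δreserves − Δrequired = −$110B − (−$6.6B) = -$103.4 billion.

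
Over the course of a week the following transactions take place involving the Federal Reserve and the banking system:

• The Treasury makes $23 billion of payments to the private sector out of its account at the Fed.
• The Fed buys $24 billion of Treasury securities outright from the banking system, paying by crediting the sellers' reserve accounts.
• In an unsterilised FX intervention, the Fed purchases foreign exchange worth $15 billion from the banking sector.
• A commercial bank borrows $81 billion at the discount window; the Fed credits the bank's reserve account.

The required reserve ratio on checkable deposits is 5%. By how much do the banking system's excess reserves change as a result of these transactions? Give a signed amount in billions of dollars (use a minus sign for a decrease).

+$141.85 billion

Government spending $23 billion: reserves +$23B, deposits +$23B.
OMO purchase (from banks) $24 billion: reserves +$24B, deposits 0.
FX purchase $15 billion: reserves +$15B, deposits 0.
Discount-window loan $81 billion: reserves +$81B, deposits 0.
Totals: Δreserves = +$143B, Δdeposits = +$23B.
Δrequired reserves = 5% × +$23B = +$1.15B.
Δexcess reserves = Δreserves − Δrequired = +$143B − (+$1.15B) = +$141.85 billion.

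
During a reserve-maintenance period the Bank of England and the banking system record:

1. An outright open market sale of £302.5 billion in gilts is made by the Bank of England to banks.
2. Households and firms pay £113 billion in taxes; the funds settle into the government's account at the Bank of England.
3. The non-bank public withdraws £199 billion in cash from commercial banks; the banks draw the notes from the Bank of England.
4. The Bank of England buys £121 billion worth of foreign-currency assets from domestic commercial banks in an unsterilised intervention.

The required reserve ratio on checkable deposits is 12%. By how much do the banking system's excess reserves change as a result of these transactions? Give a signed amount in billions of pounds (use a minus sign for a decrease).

OMO sale (to banks) £302.5 billion: reserves −£302.5B, deposits 0.
Government account inflow £113 billion: reserves −£113B, deposits −£113B.
Currency withdrawal £199 billion: reserves −£199B, deposits −£199B.
FX purchase £121 billion: reserves +£121B, deposits 0.
Totals: Δreserves = −£493.5B, Δdeposits = −£312B.
Δrequired reserves = 12% × −£312B = −£37.44B.
Δexcess reserves = Δreserves − Δrequired = −£493.5B − (−£37.44B) = -£456.06 billion.

-£456.06 billion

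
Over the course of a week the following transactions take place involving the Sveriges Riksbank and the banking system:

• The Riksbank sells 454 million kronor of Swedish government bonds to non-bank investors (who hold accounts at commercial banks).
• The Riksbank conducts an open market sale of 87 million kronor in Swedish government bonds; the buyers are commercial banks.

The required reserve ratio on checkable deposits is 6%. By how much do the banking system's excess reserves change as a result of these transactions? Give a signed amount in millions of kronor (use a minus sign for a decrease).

-513.76 million

Asset sale (to non-banks) 454 million kronor: reserves −454M, deposits −454M.
OMO sale (to banks) 87 million kronor: reserves −87M, deposits 0.
Totals: Δreserves = −541M, Δdeposits = −454M.
Δrequired reserves = 6% × −454M = −27.24M.
Δexcess reserves = Δreserves − Δrequired = −541M − (−27.24M) = -513.76 million.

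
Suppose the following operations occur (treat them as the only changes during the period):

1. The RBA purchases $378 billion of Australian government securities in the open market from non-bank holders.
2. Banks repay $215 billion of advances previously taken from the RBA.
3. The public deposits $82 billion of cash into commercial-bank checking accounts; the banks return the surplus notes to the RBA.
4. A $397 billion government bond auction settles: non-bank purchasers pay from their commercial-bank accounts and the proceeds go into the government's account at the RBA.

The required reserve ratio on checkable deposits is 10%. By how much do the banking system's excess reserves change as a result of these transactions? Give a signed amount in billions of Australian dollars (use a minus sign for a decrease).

Asset purchase (from non-banks) $378 billion: reserves +$378B, deposits +$378B.
Discount-window repayment $215 billion: reserves −$215B, deposits 0.
Currency deposit $82 billion: reserves +$82B, deposits +$82B.
Government account inflow $397 billion: reserves −$397B, deposits −$397B.
Totals: Δreserves = −$152B, Δdeposits = +$63B.
Δrequired reserves = 10% × +$63B = +$6.3B.
Δexcess reserves = Δreserves − Δrequired = −$152B − (+$6.3B) = -$158.3 billion.

-$158.3 billion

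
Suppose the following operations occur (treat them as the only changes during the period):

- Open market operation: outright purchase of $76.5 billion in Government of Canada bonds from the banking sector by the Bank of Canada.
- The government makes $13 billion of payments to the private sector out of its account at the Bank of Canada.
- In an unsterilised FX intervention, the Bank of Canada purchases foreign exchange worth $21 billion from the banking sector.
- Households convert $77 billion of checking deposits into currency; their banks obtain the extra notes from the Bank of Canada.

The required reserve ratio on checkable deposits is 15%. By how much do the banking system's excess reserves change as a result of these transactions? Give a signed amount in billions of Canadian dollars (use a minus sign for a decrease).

+$43.1 billion

OMO purchase (from banks) $76.5 billion: reserves +$76.5B, deposits 0.
Government spending $13 billion: reserves +$13B, deposits +$13B.
FX purchase $21 billion: reserves +$21B, deposits 0.
Currency withdrawal $77 billion: reserves −$77B, deposits −$77B.
Totals: Δreserves = +$33.5B, Δdeposits = −$64B.
Δrequired reserves = 15% × −$64B = −$9.6B.
Δexcess reserves = Δreserves − Δrequired = +$33.5B − (−$9.6B) = +$43.1 billion.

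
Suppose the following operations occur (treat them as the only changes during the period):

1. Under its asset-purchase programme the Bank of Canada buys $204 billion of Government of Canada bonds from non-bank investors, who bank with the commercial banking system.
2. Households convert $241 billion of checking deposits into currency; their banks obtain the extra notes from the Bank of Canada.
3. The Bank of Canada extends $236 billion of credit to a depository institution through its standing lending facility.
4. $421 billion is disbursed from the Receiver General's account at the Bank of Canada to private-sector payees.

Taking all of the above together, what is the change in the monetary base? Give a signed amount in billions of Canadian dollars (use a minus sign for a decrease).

Bank of Canada balance sheet:
  Assets:      Securities +$204B, Loans to banks +$236B
  Liabilities: Bank reserves +$620B, Currency in circulation +$241B, Government deposits −$421B
Commercial banking system:
  Assets:      Reserves at CB +$620B
  Liabilities: Checkable deposits +$384B, Borrowings from CB +$236B
Monetary base = currency + reserves: +$241B + (+$620B) = +$861 billion.

+$861 billion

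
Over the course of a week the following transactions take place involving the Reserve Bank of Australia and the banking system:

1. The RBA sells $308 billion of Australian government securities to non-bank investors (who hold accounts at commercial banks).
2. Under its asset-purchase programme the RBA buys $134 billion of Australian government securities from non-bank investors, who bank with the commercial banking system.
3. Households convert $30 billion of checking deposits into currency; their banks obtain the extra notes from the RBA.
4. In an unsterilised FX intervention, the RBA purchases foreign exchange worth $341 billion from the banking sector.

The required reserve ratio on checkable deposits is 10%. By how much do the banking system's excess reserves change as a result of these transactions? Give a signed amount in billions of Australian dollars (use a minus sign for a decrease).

+$157.4 billion

Asset sale (to non-banks) $308 billion: reserves −$308B, deposits −$308B.
Asset purchase (from non-banks) $134 billion: reserves +$134B, deposits +$134B.
Currency withdrawal $30 billion: reserves −$30B, deposits −$30B.
FX purchase $341 billion: reserves +$341B, deposits 0.
Totals: Δreserves = +$137B, Δdeposits = −$204B.
Δrequired reserves = 10% × −$204B = −$20.4B.
Δexcess reserves = Δreserves − Δrequired = +$137B − (−$20.4B) = +$157.4 billion.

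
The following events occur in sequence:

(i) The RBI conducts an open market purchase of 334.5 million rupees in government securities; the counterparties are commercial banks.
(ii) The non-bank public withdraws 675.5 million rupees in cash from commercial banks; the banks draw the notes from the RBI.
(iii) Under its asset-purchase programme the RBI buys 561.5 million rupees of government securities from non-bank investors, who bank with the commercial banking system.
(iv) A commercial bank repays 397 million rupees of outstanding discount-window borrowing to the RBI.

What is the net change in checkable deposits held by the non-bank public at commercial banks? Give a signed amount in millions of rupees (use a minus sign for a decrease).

-114 million

OMO purchase (from banks) 334.5 million rupees: the counterparty is a bank, so public deposits are unchanged → 0.
Currency withdrawal 675.5 million rupees: non-bank counterparties' bank balances fall → −675.5M.
Asset purchase (from non-banks) 561.5 million rupees: non-bank counterparties' bank balances rise → +561.5M.
Discount-window repayment 397 million rupees: the counterparty is a bank, so public deposits are unchanged → 0.
Net: 0 − 675.5 + 561.5 + 0 = -114 million.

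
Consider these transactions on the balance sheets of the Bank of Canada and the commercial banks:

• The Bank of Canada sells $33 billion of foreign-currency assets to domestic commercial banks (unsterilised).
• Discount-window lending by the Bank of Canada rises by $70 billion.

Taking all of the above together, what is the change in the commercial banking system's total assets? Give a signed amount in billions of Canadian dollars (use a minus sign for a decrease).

+$70 billion

Bank of Canada balance sheet:
  Assets:      Loans to banks +$70B, Foreign assets −$33B
  Liabilities: Bank reserves +$37B
Commercial banking system:
  Assets:      Reserves at CB +$37B, Foreign assets +$33B
  Liabilities: Borrowings from CB +$70B
Change in total bank assets = +$70 billion.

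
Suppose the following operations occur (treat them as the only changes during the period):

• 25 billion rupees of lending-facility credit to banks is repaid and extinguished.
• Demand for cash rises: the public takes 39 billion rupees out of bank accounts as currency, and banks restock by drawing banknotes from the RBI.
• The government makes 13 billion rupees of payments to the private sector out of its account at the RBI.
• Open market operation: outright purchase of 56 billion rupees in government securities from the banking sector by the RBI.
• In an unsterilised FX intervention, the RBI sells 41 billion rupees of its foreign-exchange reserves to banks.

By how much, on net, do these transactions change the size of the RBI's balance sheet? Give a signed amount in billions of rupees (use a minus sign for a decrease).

-10 billion

RBI balance sheet:
  Assets:      Securities +56B, Loans to banks −25B, Foreign assets −41B
  Liabilities: Bank reserves −36B, Currency in circulation +39B, Government deposits −13B
Commercial banking system:
  Assets:      Reserves at CB −36B, Securities −56B, Foreign assets +41B
  Liabilities: Checkable deposits −26B, Borrowings from CB −25B
Change in total RBI assets = -10 billion.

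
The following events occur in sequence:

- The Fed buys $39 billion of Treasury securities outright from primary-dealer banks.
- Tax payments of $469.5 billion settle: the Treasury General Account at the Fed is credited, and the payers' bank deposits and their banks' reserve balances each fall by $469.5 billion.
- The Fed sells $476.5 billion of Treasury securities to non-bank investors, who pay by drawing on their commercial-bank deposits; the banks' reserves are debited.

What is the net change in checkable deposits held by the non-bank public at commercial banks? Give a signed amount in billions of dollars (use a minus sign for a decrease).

-$946 billion

Fed balance sheet:
  Assets:      Securities −$437.5B
  Liabilities: Bank reserves −$907B, Government deposits +$469.5B
Commercial banking system:
  Assets:      Reserves at CB −$907B, Securities −$39B
  Liabilities: Checkable deposits −$946B
So the change in checkable deposits held by the non-bank public at commercial banks is -$946 billion.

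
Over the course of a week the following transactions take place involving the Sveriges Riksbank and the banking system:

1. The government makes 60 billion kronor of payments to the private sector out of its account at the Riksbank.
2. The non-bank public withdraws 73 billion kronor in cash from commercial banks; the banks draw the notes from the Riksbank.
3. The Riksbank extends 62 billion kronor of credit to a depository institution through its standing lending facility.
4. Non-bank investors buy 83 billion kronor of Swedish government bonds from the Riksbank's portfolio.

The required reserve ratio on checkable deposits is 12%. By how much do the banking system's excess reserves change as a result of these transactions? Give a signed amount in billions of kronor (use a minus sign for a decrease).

-22.48 billion

Government spending 60 billion kronor: reserves +60B, deposits +60B.
Currency withdrawal 73 billion kronor: reserves −73B, deposits −73B.
Discount-window loan 62 billion kronor: reserves +62B, deposits 0.
Asset sale (to non-banks) 83 billion kronor: reserves −83B, deposits −83B.
Totals: Δreserves = −34B, Δdeposits = −96B.
Δrequired reserves = 12% × −96B = −11.52B.
Δexcess reserves = Δreserves − Δrequired = −34B − (−11.52B) = -22.48 billion.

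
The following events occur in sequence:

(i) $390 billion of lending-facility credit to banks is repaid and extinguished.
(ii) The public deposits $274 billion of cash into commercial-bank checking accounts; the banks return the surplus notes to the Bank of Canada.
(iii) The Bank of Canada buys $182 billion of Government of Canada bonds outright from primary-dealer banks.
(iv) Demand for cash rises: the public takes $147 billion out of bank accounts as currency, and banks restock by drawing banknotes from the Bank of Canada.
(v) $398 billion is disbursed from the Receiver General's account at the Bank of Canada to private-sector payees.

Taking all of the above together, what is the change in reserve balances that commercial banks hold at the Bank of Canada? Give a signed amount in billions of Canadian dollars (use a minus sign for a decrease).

Discount-window repayment $390 billion: repayment is debited from reserves → −$390B.
Currency deposit $274 billion: returned notes are swapped for reserve credit → +$274B.
OMO purchase (from banks) $182 billion: the Bank of Canada pays by crediting reserve accounts → +$182B.
Currency withdrawal $147 billion: banks swap reserves for currency → −$147B.
Government spending $398 billion: government payments flow into bank reserve accounts → +$398B.
Net: −390 + 274 + 182 − 147 + 398 = +$317 billion.

+$317 billion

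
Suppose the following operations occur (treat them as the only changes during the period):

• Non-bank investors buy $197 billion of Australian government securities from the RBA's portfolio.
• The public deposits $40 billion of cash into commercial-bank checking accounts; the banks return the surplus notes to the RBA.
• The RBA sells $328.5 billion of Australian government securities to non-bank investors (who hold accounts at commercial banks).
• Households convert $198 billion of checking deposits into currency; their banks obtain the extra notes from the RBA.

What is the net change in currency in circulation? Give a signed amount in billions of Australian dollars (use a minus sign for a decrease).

RBA balance sheet:
  Assets:      Securities −$525.5B
  Liabilities: Bank reserves −$683.5B, Currency in circulation +$158B
So the change in currency in circulation is +$158 billion.

+$158 billion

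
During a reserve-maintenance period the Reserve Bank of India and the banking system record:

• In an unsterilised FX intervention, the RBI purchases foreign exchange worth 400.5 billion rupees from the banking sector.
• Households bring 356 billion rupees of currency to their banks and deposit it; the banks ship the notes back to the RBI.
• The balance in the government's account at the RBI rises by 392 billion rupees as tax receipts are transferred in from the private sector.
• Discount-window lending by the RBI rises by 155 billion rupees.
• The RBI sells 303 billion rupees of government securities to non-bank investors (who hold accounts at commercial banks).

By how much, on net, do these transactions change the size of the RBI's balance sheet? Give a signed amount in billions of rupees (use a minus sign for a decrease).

FX purchase 400.5 billion rupees: an RBI asset is acquired → +400.5B.
Currency deposit 356 billion rupees: only the composition of liabilities changes → 0.
Government account inflow 392 billion rupees: only the composition of liabilities changes → 0.
Discount-window loan 155 billion rupees: an RBI asset is acquired → +155B.
Asset sale (to non-banks) 303 billion rupees: an RBI asset is shed → −303B.
Net: 400.5 + 0 + 0 + 155 − 303 = +252.5 billion.

+252.5 billion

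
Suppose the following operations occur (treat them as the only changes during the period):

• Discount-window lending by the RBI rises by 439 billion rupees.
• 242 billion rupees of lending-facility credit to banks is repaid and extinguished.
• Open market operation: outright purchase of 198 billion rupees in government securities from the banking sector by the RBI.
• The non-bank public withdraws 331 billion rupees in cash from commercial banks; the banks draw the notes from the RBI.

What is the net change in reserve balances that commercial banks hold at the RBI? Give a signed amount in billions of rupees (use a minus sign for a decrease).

+64 billion

Discount-window loan 439 billion rupees: the loan is credited to the bank's reserve account → +439B.
Discount-window repayment 242 billion rupees: repayment is debited from reserves → −242B.
OMO purchase (from banks) 198 billion rupees: the RBI pays by crediting reserve accounts → +198B.
Currency withdrawal 331 billion rupees: banks swap reserves for currency → −331B.
Net: 439 − 242 + 198 − 331 = +64 billion.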